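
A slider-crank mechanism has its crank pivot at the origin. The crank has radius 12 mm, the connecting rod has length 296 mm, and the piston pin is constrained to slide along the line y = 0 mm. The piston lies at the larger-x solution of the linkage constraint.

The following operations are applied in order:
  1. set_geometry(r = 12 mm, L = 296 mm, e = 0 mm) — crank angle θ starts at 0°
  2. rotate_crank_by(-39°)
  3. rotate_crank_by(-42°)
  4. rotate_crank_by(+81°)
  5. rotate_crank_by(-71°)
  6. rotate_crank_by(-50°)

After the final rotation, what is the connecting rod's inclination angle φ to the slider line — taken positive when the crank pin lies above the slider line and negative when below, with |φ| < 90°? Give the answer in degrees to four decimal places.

-1.9914

set_geometry: r = 12 mm, L = 296 mm, e = 0 mm; θ ← 0°
rotate_crank_by(-39°): θ ← 0° -39° = -39°
rotate_crank_by(-42°): θ ← -39° -42° = -81°
rotate_crank_by(+81°): θ ← -81° +81° = 0°
rotate_crank_by(-71°): θ ← 0° -71° = -71°
rotate_crank_by(-50°): θ ← -71° -50° = -121°
crank pin P = (r cos θ, r sin θ) = (-6.180457, -10.286008)
h = r sin θ − e = -10.286008 − 0 = -10.286008
sin φ = h / L = -10.286008 / 296 = -0.03475003
φ = arcsin(-0.03475003) = -1.991431°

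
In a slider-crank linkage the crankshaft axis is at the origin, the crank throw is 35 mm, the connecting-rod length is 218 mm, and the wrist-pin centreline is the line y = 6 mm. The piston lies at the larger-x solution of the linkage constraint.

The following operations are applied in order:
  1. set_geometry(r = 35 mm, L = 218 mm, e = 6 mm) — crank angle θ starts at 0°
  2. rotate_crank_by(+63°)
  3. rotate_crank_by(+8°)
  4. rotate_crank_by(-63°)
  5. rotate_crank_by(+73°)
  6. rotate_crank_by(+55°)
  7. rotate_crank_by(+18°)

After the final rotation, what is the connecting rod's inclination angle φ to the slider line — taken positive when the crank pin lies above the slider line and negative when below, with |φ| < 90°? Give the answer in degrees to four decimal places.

set_geometry: r = 35 mm, L = 218 mm, e = 6 mm; θ ← 0°
rotate_crank_by(+63°): θ ← 0° +63° = 63°
rotate_crank_by(+8°): θ ← 63° +8° = 71°
rotate_crank_by(-63°): θ ← 71° -63° = 8°
rotate_crank_by(+73°): θ ← 8° +73° = 81°
rotate_crank_by(+55°): θ ← 81° +55° = 136°
rotate_crank_by(+18°): θ ← 136° +18° = 154°
crank pin P = (r cos θ, r sin θ) = (-31.457792, 15.342990)
h = r sin θ − e = 15.342990 − 6 = 9.342990
sin φ = h / L = 9.342990 / 218 = 0.04285775
φ = arcsin(0.04285775) = 2.456321°

2.4563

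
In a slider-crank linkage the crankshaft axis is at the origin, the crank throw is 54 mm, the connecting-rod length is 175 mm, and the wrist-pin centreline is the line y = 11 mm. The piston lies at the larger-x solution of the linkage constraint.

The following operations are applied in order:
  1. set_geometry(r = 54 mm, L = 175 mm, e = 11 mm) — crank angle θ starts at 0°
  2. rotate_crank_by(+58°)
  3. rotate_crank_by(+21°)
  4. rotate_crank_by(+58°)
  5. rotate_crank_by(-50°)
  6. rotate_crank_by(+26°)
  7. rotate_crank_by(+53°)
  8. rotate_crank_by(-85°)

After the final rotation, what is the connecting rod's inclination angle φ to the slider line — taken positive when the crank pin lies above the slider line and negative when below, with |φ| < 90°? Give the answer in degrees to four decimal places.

set_geometry: r = 54 mm, L = 175 mm, e = 11 mm; θ ← 0°
rotate_crank_by(+58°): θ ← 0° +58° = 58°
rotate_crank_by(+21°): θ ← 58° +21° = 79°
rotate_crank_by(+58°): θ ← 79° +58° = 137°
rotate_crank_by(-50°): θ ← 137° -50° = 87°
rotate_crank_by(+26°): θ ← 87° +26° = 113°
rotate_crank_by(+53°): θ ← 113° +53° = 166°
rotate_crank_by(-85°): θ ← 166° -85° = 81°
crank pin P = (r cos θ, r sin θ) = (8.447461, 53.335170)
h = r sin θ − e = 53.335170 − 11 = 42.335170
sin φ = h / L = 42.335170 / 175 = 0.24191526
φ = arcsin(0.24191526) = 13.999608°

13.9996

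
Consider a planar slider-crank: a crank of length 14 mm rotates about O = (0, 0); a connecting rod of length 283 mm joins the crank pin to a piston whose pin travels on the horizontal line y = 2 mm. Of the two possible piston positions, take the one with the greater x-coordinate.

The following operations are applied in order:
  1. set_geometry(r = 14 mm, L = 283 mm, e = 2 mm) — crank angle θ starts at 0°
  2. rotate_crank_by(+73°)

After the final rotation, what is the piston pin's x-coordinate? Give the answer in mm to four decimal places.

286.8640

set_geometry: r = 14 mm, L = 283 mm, e = 2 mm; θ ← 0°
rotate_crank_by(+73°): θ ← 0° +73° = 73°
crank pin P = (r cos θ, r sin θ) = (4.093204, 13.388267)
h = r sin θ − e = 13.388267 − 2 = 11.388267
x = r cos θ + √(L² − h²) = 4.093204 + √(80089.0 − 129.6926) = 4.093204 + 282.770768 = 286.863972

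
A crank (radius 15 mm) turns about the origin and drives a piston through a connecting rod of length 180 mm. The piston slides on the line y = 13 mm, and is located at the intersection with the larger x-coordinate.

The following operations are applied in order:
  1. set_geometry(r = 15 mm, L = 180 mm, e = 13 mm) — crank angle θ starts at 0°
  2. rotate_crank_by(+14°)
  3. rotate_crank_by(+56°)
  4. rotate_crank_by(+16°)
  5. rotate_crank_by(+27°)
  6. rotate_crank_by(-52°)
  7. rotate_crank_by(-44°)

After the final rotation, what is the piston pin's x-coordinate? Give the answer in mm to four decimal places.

194.1383

set_geometry: r = 15 mm, L = 180 mm, e = 13 mm; θ ← 0°
rotate_crank_by(+14°): θ ← 0° +14° = 14°
rotate_crank_by(+56°): θ ← 14° +56° = 70°
rotate_crank_by(+16°): θ ← 70° +16° = 86°
rotate_crank_by(+27°): θ ← 86° +27° = 113°
rotate_crank_by(-52°): θ ← 113° -52° = 61°
rotate_crank_by(-44°): θ ← 61° -44° = 17°
crank pin P = (r cos θ, r sin θ) = (14.344571, 4.385576)
h = r sin θ − e = 4.385576 − 13 = -8.614424
x = r cos θ + √(L² − h²) = 14.344571 + √(32400.0 − 74.2083) = 14.344571 + 179.793748 = 194.138319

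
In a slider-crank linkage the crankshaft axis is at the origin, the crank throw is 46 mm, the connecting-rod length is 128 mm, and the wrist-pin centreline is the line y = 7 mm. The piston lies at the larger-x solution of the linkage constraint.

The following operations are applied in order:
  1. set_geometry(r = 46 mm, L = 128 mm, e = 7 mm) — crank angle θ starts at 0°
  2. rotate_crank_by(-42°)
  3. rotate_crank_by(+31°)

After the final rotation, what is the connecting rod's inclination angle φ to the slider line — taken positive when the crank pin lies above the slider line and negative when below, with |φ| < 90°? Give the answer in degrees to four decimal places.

set_geometry: r = 46 mm, L = 128 mm, e = 7 mm; θ ← 0°
rotate_crank_by(-42°): θ ← 0° -42° = -42°
rotate_crank_by(+31°): θ ← -42° +31° = -11°
crank pin P = (r cos θ, r sin θ) = (45.154850, -8.777214)
h = r sin θ − e = -8.777214 − 7 = -15.777214
sin φ = h / L = -15.777214 / 128 = -0.12325948
φ = arcsin(-0.12325948) = -7.080254°

-7.0803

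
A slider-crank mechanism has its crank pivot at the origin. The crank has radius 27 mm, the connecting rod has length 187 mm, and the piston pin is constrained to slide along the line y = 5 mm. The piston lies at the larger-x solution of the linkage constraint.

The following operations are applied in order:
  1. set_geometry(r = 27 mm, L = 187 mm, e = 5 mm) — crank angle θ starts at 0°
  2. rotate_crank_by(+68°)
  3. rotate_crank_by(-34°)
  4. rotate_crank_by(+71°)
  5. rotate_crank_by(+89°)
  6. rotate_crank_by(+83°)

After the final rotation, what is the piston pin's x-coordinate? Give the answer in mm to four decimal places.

set_geometry: r = 27 mm, L = 187 mm, e = 5 mm; θ ← 0°
rotate_crank_by(+68°): θ ← 0° +68° = 68°
rotate_crank_by(-34°): θ ← 68° -34° = 34°
rotate_crank_by(+71°): θ ← 34° +71° = 105°
rotate_crank_by(+89°): θ ← 105° +89° = 194°
rotate_crank_by(+83°): θ ← 194° +83° = 277°
crank pin P = (r cos θ, r sin θ) = (3.290472, -26.798746)
h = r sin θ − e = -26.798746 − 5 = -31.798746
x = r cos θ + √(L² − h²) = 3.290472 + √(34969.0 − 1011.1603) = 3.290472 + 184.276531 = 187.567003

187.5670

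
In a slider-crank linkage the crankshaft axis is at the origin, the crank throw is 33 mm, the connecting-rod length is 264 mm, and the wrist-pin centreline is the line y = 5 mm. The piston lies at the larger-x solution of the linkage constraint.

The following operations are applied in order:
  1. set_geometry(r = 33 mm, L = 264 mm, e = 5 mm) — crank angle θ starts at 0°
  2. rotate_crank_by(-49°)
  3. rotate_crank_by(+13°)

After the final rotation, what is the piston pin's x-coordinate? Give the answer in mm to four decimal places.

set_geometry: r = 33 mm, L = 264 mm, e = 5 mm; θ ← 0°
rotate_crank_by(-49°): θ ← 0° -49° = -49°
rotate_crank_by(+13°): θ ← -49° +13° = -36°
crank pin P = (r cos θ, r sin θ) = (26.697561, -19.396913)
h = r sin θ − e = -19.396913 − 5 = -24.396913
x = r cos θ + √(L² − h²) = 26.697561 + √(69696.0 − 595.2094) = 26.697561 + 262.870292 = 289.567853

289.5679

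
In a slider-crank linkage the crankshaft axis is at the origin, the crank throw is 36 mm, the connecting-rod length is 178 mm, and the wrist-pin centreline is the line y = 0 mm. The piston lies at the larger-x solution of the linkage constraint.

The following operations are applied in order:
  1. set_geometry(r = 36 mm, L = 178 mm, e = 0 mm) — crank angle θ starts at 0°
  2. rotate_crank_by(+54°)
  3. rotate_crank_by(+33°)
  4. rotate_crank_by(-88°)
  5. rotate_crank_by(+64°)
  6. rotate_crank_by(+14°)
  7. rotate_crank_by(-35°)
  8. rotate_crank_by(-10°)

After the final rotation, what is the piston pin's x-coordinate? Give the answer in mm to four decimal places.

207.5045

set_geometry: r = 36 mm, L = 178 mm, e = 0 mm; θ ← 0°
rotate_crank_by(+54°): θ ← 0° +54° = 54°
rotate_crank_by(+33°): θ ← 54° +33° = 87°
rotate_crank_by(-88°): θ ← 87° -88° = -1°
rotate_crank_by(+64°): θ ← -1° +64° = 63°
rotate_crank_by(+14°): θ ← 63° +14° = 77°
rotate_crank_by(-35°): θ ← 77° -35° = 42°
rotate_crank_by(-10°): θ ← 42° -10° = 32°
crank pin P = (r cos θ, r sin θ) = (30.529731, 19.077094)
h = r sin θ − e = 19.077094 − 0 = 19.077094
x = r cos θ + √(L² − h²) = 30.529731 + √(31684.0 − 363.9355) = 30.529731 + 176.974757 = 207.504488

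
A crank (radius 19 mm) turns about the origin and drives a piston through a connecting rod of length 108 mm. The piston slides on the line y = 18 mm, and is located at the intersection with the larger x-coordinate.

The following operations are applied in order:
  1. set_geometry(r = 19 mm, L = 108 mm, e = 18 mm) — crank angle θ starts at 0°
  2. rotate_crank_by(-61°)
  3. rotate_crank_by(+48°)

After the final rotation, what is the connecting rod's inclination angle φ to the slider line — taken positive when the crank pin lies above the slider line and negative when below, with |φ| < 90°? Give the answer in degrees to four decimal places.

-11.9022

set_geometry: r = 19 mm, L = 108 mm, e = 18 mm; θ ← 0°
rotate_crank_by(-61°): θ ← 0° -61° = -61°
rotate_crank_by(+48°): θ ← -61° +48° = -13°
crank pin P = (r cos θ, r sin θ) = (18.513031, -4.274070)
h = r sin θ − e = -4.274070 − 18 = -22.274070
sin φ = h / L = -22.274070 / 108 = -0.20624139
φ = arcsin(-0.20624139) = -11.902178°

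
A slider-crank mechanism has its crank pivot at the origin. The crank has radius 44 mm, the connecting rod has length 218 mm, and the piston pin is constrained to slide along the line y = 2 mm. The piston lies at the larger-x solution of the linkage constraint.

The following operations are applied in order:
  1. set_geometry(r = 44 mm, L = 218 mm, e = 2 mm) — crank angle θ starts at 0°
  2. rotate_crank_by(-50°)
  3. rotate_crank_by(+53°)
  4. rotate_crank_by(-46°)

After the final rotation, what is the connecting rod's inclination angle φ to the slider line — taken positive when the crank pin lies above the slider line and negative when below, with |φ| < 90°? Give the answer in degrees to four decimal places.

set_geometry: r = 44 mm, L = 218 mm, e = 2 mm; θ ← 0°
rotate_crank_by(-50°): θ ← 0° -50° = -50°
rotate_crank_by(+53°): θ ← -50° +53° = 3°
rotate_crank_by(-46°): θ ← 3° -46° = -43°
crank pin P = (r cos θ, r sin θ) = (32.179563, -30.007928)
h = r sin θ − e = -30.007928 − 2 = -32.007928
sin φ = h / L = -32.007928 / 218 = -0.14682536
φ = arcsin(-0.14682536) = -8.442996°

-8.4430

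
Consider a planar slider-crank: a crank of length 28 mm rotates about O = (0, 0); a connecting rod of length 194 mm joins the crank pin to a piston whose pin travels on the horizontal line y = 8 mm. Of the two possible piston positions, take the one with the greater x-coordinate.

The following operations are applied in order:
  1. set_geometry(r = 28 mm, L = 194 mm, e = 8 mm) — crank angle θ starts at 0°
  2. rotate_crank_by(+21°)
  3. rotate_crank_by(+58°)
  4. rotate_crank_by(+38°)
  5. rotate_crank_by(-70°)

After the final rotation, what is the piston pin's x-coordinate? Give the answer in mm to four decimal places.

212.6943

set_geometry: r = 28 mm, L = 194 mm, e = 8 mm; θ ← 0°
rotate_crank_by(+21°): θ ← 0° +21° = 21°
rotate_crank_by(+58°): θ ← 21° +58° = 79°
rotate_crank_by(+38°): θ ← 79° +38° = 117°
rotate_crank_by(-70°): θ ← 117° -70° = 47°
crank pin P = (r cos θ, r sin θ) = (19.095954, 20.477904)
h = r sin θ − e = 20.477904 − 8 = 12.477904
x = r cos θ + √(L² − h²) = 19.095954 + √(37636.0 − 155.6981) = 19.095954 + 193.598300 = 212.694254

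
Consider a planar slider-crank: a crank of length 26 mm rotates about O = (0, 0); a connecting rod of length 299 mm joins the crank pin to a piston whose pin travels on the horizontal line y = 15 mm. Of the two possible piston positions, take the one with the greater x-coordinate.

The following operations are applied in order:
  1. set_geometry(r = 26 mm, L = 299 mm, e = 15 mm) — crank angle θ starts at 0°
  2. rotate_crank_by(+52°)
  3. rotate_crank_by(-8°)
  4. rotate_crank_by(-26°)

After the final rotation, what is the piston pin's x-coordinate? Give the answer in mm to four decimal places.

323.6463

set_geometry: r = 26 mm, L = 299 mm, e = 15 mm; θ ← 0°
rotate_crank_by(+52°): θ ← 0° +52° = 52°
rotate_crank_by(-8°): θ ← 52° -8° = 44°
rotate_crank_by(-26°): θ ← 44° -26° = 18°
crank pin P = (r cos θ, r sin θ) = (24.727469, 8.034442)
h = r sin θ − e = 8.034442 − 15 = -6.965558
x = r cos θ + √(L² − h²) = 24.727469 + √(89401.0 − 48.5190) = 24.727469 + 298.918854 = 323.646323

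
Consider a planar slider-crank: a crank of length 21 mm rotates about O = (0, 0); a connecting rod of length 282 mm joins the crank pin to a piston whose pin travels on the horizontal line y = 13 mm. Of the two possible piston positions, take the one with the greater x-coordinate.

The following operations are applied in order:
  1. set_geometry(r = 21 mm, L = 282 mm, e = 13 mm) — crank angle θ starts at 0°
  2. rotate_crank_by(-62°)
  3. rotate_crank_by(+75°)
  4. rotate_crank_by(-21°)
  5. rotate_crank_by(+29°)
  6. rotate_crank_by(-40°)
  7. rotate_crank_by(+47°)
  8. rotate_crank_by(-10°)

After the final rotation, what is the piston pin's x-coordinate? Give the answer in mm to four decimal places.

301.8970

set_geometry: r = 21 mm, L = 282 mm, e = 13 mm; θ ← 0°
rotate_crank_by(-62°): θ ← 0° -62° = -62°
rotate_crank_by(+75°): θ ← -62° +75° = 13°
rotate_crank_by(-21°): θ ← 13° -21° = -8°
rotate_crank_by(+29°): θ ← -8° +29° = 21°
rotate_crank_by(-40°): θ ← 21° -40° = -19°
rotate_crank_by(+47°): θ ← -19° +47° = 28°
rotate_crank_by(-10°): θ ← 28° -10° = 18°
crank pin P = (r cos θ, r sin θ) = (19.972187, 6.489357)
h = r sin θ − e = 6.489357 − 13 = -6.510643
x = r cos θ + √(L² − h²) = 19.972187 + √(79524.0 − 42.3885) = 19.972187 + 281.924833 = 301.897020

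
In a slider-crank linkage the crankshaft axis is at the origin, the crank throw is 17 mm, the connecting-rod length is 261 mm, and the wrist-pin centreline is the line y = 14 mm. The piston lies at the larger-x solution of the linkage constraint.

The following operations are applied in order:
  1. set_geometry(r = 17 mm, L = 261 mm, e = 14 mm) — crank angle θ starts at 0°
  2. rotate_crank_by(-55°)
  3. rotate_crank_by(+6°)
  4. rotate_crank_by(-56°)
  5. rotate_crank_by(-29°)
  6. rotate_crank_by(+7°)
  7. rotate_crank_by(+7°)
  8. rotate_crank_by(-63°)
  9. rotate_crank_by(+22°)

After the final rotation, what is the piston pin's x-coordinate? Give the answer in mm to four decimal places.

244.1941

set_geometry: r = 17 mm, L = 261 mm, e = 14 mm; θ ← 0°
rotate_crank_by(-55°): θ ← 0° -55° = -55°
rotate_crank_by(+6°): θ ← -55° +6° = -49°
rotate_crank_by(-56°): θ ← -49° -56° = -105°
rotate_crank_by(-29°): θ ← -105° -29° = -134°
rotate_crank_by(+7°): θ ← -134° +7° = -127°
rotate_crank_by(+7°): θ ← -127° +7° = -120°
rotate_crank_by(-63°): θ ← -120° -63° = -183°
rotate_crank_by(+22°): θ ← -183° +22° = -161°
crank pin P = (r cos θ, r sin θ) = (-16.073816, -5.534659)
h = r sin θ − e = -5.534659 − 14 = -19.534659
x = r cos θ + √(L² − h²) = -16.073816 + √(68121.0 − 381.6029) = -16.073816 + 260.267933 = 244.194118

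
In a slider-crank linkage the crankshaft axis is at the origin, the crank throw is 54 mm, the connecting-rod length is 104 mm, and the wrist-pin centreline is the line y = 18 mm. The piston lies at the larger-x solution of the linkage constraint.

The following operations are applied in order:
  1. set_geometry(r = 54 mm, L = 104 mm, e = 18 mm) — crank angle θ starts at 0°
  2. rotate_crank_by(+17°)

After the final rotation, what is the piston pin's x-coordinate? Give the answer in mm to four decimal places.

set_geometry: r = 54 mm, L = 104 mm, e = 18 mm; θ ← 0°
rotate_crank_by(+17°): θ ← 0° +17° = 17°
crank pin P = (r cos θ, r sin θ) = (51.640457, 15.788072)
h = r sin θ − e = 15.788072 − 18 = -2.211928
x = r cos θ + √(L² − h²) = 51.640457 + √(10816.0 − 4.8926) = 51.640457 + 103.976475 = 155.616932

155.6169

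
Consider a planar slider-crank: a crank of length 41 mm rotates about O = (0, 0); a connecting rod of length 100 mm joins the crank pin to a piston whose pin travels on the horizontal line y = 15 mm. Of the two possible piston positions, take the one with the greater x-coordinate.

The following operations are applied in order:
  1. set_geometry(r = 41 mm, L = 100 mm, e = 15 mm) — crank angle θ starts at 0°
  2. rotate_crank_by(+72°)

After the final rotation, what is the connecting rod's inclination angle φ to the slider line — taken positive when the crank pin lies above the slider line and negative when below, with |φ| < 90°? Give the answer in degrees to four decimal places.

13.8826

set_geometry: r = 41 mm, L = 100 mm, e = 15 mm; θ ← 0°
rotate_crank_by(+72°): θ ← 0° +72° = 72°
crank pin P = (r cos θ, r sin θ) = (12.669697, 38.993317)
h = r sin θ − e = 38.993317 − 15 = 23.993317
sin φ = h / L = 23.993317 / 100 = 0.23993317
φ = arcsin(0.23993317) = 13.882596°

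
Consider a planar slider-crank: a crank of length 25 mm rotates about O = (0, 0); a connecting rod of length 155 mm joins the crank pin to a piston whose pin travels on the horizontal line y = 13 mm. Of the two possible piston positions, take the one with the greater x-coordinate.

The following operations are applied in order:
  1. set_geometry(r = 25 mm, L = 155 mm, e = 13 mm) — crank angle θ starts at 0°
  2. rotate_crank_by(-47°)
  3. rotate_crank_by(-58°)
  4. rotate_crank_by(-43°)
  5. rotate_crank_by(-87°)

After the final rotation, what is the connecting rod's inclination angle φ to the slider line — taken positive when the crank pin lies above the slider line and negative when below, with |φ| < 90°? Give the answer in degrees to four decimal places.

2.7656

set_geometry: r = 25 mm, L = 155 mm, e = 13 mm; θ ← 0°
rotate_crank_by(-47°): θ ← 0° -47° = -47°
rotate_crank_by(-58°): θ ← -47° -58° = -105°
rotate_crank_by(-43°): θ ← -105° -43° = -148°
rotate_crank_by(-87°): θ ← -148° -87° = -235°
crank pin P = (r cos θ, r sin θ) = (-14.339411, 20.478801)
h = r sin θ − e = 20.478801 − 13 = 7.478801
sin φ = h / L = 7.478801 / 155 = 0.04825033
φ = arcsin(0.04825033) = 2.765614°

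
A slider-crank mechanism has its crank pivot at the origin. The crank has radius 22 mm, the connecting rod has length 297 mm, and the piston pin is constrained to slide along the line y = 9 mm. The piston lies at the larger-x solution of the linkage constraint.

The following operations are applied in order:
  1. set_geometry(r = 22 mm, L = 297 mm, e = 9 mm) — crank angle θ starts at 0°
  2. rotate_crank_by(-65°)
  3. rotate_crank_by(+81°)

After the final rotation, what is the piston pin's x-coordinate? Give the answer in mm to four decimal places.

318.1332

set_geometry: r = 22 mm, L = 297 mm, e = 9 mm; θ ← 0°
rotate_crank_by(-65°): θ ← 0° -65° = -65°
rotate_crank_by(+81°): θ ← -65° +81° = 16°
crank pin P = (r cos θ, r sin θ) = (21.147757, 6.064022)
h = r sin θ − e = 6.064022 − 9 = -2.935978
x = r cos θ + √(L² − h²) = 21.147757 + √(88209.0 − 8.6200) = 21.147757 + 296.985488 = 318.133245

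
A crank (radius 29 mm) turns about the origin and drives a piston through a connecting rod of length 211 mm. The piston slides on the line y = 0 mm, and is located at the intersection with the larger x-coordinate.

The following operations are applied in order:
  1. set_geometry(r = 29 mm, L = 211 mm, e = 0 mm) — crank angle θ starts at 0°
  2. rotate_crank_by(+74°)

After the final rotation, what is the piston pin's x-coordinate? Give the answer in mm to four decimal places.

set_geometry: r = 29 mm, L = 211 mm, e = 0 mm; θ ← 0°
rotate_crank_by(+74°): θ ← 0° +74° = 74°
crank pin P = (r cos θ, r sin θ) = (7.993483, 27.876589)
h = r sin θ − e = 27.876589 − 0 = 27.876589
x = r cos θ + √(L² − h²) = 7.993483 + √(44521.0 − 777.1042) = 7.993483 + 209.150414 = 217.143898

217.1439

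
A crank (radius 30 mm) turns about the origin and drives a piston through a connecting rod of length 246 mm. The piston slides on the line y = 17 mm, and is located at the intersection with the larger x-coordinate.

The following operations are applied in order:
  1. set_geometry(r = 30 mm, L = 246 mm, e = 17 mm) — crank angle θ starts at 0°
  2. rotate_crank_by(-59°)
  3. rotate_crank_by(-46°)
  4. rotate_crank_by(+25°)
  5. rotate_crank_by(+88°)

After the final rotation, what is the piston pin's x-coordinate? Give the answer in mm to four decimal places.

set_geometry: r = 30 mm, L = 246 mm, e = 17 mm; θ ← 0°
rotate_crank_by(-59°): θ ← 0° -59° = -59°
rotate_crank_by(-46°): θ ← -59° -46° = -105°
rotate_crank_by(+25°): θ ← -105° +25° = -80°
rotate_crank_by(+88°): θ ← -80° +88° = 8°
crank pin P = (r cos θ, r sin θ) = (29.708042, 4.175193)
h = r sin θ − e = 4.175193 − 17 = -12.824807
x = r cos θ + √(L² − h²) = 29.708042 + √(60516.0 − 164.4757) = 29.708042 + 245.665472 = 275.373514

275.3735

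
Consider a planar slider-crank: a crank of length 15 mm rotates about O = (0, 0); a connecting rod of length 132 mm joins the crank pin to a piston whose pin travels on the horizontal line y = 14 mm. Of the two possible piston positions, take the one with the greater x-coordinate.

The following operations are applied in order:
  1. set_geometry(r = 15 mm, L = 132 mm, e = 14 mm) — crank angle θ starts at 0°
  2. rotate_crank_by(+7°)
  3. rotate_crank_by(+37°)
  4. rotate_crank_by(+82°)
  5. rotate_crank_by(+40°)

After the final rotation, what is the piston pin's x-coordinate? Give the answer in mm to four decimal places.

117.0375

set_geometry: r = 15 mm, L = 132 mm, e = 14 mm; θ ← 0°
rotate_crank_by(+7°): θ ← 0° +7° = 7°
rotate_crank_by(+37°): θ ← 7° +37° = 44°
rotate_crank_by(+82°): θ ← 44° +82° = 126°
rotate_crank_by(+40°): θ ← 126° +40° = 166°
crank pin P = (r cos θ, r sin θ) = (-14.554436, 3.628828)
h = r sin θ − e = 3.628828 − 14 = -10.371172
x = r cos θ + √(L² − h²) = -14.554436 + √(17424.0 − 107.5612) = -14.554436 + 131.591940 = 117.037505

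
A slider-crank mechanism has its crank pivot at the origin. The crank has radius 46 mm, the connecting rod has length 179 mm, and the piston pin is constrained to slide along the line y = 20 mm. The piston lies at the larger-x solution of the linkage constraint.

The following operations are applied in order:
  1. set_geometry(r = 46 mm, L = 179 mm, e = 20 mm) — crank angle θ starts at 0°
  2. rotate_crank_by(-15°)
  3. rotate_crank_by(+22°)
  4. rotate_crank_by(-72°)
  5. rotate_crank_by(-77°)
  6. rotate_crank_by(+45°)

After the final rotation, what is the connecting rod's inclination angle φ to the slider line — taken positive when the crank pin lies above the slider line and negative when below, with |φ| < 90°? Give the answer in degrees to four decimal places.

set_geometry: r = 46 mm, L = 179 mm, e = 20 mm; θ ← 0°
rotate_crank_by(-15°): θ ← 0° -15° = -15°
rotate_crank_by(+22°): θ ← -15° +22° = 7°
rotate_crank_by(-72°): θ ← 7° -72° = -65°
rotate_crank_by(-77°): θ ← -65° -77° = -142°
rotate_crank_by(+45°): θ ← -142° +45° = -97°
crank pin P = (r cos θ, r sin θ) = (-5.605990, -45.657123)
h = r sin θ − e = -45.657123 − 20 = -65.657123
sin φ = h / L = -65.657123 / 179 = -0.36679957
φ = arcsin(-0.36679957) = -21.518373°

-21.5184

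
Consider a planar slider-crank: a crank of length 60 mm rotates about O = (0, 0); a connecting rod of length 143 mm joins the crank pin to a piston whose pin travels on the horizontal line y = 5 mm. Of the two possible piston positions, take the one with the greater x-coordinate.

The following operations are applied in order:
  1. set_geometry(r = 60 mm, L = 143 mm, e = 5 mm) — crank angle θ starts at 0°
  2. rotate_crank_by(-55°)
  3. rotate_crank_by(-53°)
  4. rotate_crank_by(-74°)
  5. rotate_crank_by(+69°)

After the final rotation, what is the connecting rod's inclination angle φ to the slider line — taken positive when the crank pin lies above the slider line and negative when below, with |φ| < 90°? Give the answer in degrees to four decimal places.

-24.9098

set_geometry: r = 60 mm, L = 143 mm, e = 5 mm; θ ← 0°
rotate_crank_by(-55°): θ ← 0° -55° = -55°
rotate_crank_by(-53°): θ ← -55° -53° = -108°
rotate_crank_by(-74°): θ ← -108° -74° = -182°
rotate_crank_by(+69°): θ ← -182° +69° = -113°
crank pin P = (r cos θ, r sin θ) = (-23.443868, -55.230291)
h = r sin θ − e = -55.230291 − 5 = -60.230291
sin φ = h / L = -60.230291 / 143 = -0.42119085
φ = arcsin(-0.42119085) = -24.909794°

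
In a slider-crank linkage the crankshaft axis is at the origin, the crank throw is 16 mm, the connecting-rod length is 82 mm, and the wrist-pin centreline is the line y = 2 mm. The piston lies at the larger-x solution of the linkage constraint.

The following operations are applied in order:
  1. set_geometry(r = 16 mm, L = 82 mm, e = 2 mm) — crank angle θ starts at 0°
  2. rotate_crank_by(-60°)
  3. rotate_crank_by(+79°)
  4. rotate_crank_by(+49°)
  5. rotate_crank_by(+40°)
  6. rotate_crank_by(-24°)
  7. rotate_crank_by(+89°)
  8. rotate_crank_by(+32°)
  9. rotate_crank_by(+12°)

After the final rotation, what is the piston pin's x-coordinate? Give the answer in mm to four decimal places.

68.3930

set_geometry: r = 16 mm, L = 82 mm, e = 2 mm; θ ← 0°
rotate_crank_by(-60°): θ ← 0° -60° = -60°
rotate_crank_by(+79°): θ ← -60° +79° = 19°
rotate_crank_by(+49°): θ ← 19° +49° = 68°
rotate_crank_by(+40°): θ ← 68° +40° = 108°
rotate_crank_by(-24°): θ ← 108° -24° = 84°
rotate_crank_by(+89°): θ ← 84° +89° = 173°
rotate_crank_by(+32°): θ ← 173° +32° = 205°
rotate_crank_by(+12°): θ ← 205° +12° = 217°
crank pin P = (r cos θ, r sin θ) = (-12.778168, -9.629040)
h = r sin θ − e = -9.629040 − 2 = -11.629040
x = r cos θ + √(L² − h²) = -12.778168 + √(6724.0 − 135.2346) = -12.778168 + 81.171211 = 68.393042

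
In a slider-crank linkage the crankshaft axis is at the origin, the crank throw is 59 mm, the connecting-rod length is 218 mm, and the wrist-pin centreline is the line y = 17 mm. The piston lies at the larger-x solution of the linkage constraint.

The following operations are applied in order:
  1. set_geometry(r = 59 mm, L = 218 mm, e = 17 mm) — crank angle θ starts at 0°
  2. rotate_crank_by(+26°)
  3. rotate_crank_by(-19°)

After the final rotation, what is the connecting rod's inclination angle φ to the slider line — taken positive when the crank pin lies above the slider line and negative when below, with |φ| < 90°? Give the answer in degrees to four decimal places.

-2.5791

set_geometry: r = 59 mm, L = 218 mm, e = 17 mm; θ ← 0°
rotate_crank_by(+26°): θ ← 0° +26° = 26°
rotate_crank_by(-19°): θ ← 26° -19° = 7°
crank pin P = (r cos θ, r sin θ) = (58.560223, 7.190291)
h = r sin θ − e = 7.190291 − 17 = -9.809709
sin φ = h / L = -9.809709 / 218 = -0.04499866
φ = arcsin(-0.04499866) = -2.579104°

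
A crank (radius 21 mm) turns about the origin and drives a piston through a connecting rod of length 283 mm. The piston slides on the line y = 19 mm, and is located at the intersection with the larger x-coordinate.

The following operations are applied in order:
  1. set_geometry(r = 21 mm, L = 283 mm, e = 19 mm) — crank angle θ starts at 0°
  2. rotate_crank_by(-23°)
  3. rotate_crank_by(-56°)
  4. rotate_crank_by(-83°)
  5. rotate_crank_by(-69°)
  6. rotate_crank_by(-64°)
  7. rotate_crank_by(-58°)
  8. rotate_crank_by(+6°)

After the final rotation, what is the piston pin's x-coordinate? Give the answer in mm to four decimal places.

set_geometry: r = 21 mm, L = 283 mm, e = 19 mm; θ ← 0°
rotate_crank_by(-23°): θ ← 0° -23° = -23°
rotate_crank_by(-56°): θ ← -23° -56° = -79°
rotate_crank_by(-83°): θ ← -79° -83° = -162°
rotate_crank_by(-69°): θ ← -162° -69° = -231°
rotate_crank_by(-64°): θ ← -231° -64° = -295°
rotate_crank_by(-58°): θ ← -295° -58° = -353°
rotate_crank_by(+6°): θ ← -353° +6° = -347°
crank pin P = (r cos θ, r sin θ) = (20.461771, 4.723972)
h = r sin θ − e = 4.723972 − 19 = -14.276028
x = r cos θ + √(L² − h²) = 20.461771 + √(80089.0 − 203.8050) = 20.461771 + 282.639691 = 303.101463

303.1015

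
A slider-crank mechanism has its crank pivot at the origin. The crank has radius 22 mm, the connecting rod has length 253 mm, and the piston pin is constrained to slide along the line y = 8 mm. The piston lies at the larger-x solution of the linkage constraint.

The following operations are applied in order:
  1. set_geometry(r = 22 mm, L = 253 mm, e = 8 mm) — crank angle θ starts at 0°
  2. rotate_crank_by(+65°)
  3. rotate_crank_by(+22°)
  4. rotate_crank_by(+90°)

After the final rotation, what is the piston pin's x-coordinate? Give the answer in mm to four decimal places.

set_geometry: r = 22 mm, L = 253 mm, e = 8 mm; θ ← 0°
rotate_crank_by(+65°): θ ← 0° +65° = 65°
rotate_crank_by(+22°): θ ← 65° +22° = 87°
rotate_crank_by(+90°): θ ← 87° +90° = 177°
crank pin P = (r cos θ, r sin θ) = (-21.969850, 1.151391)
h = r sin θ − e = 1.151391 − 8 = -6.848609
x = r cos θ + √(L² − h²) = -21.969850 + √(64009.0 − 46.9034) = -21.969850 + 252.907288 = 230.937439

230.9374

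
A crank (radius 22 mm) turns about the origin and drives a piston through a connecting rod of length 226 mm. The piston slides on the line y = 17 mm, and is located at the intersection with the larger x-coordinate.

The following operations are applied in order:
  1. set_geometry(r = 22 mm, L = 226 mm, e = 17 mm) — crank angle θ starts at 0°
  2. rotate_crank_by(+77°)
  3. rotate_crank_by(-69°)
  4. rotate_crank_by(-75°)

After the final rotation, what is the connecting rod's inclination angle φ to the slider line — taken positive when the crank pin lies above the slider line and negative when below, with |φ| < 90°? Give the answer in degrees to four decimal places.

-9.4872

set_geometry: r = 22 mm, L = 226 mm, e = 17 mm; θ ← 0°
rotate_crank_by(+77°): θ ← 0° +77° = 77°
rotate_crank_by(-69°): θ ← 77° -69° = 8°
rotate_crank_by(-75°): θ ← 8° -75° = -67°
crank pin P = (r cos θ, r sin θ) = (8.596085, -20.251107)
h = r sin θ − e = -20.251107 − 17 = -37.251107
sin φ = h / L = -37.251107 / 226 = -0.16482791
φ = arcsin(-0.16482791) = -9.487237°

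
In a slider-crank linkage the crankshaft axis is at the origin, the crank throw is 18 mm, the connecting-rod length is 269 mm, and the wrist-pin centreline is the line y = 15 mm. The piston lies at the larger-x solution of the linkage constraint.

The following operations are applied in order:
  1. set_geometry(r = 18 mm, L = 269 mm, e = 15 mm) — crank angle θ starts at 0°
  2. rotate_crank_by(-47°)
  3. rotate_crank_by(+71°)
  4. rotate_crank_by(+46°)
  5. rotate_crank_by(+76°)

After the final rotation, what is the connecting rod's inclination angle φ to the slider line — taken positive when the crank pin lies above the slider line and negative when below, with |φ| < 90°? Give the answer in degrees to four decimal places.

-1.0511

set_geometry: r = 18 mm, L = 269 mm, e = 15 mm; θ ← 0°
rotate_crank_by(-47°): θ ← 0° -47° = -47°
rotate_crank_by(+71°): θ ← -47° +71° = 24°
rotate_crank_by(+46°): θ ← 24° +46° = 70°
rotate_crank_by(+76°): θ ← 70° +76° = 146°
crank pin P = (r cos θ, r sin θ) = (-14.922676, 10.065472)
h = r sin θ − e = 10.065472 − 15 = -4.934528
sin φ = h / L = -4.934528 / 269 = -0.01834397
φ = arcsin(-0.01834397) = -1.051091°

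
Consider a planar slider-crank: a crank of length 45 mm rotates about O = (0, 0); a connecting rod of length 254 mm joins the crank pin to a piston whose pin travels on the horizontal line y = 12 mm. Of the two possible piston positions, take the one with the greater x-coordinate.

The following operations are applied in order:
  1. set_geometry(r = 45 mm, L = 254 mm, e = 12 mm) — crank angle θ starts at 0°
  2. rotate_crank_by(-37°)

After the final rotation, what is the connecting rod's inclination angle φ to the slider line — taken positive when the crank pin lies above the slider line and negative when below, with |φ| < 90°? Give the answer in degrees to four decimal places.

-8.8510

set_geometry: r = 45 mm, L = 254 mm, e = 12 mm; θ ← 0°
rotate_crank_by(-37°): θ ← 0° -37° = -37°
crank pin P = (r cos θ, r sin θ) = (35.938598, -27.081676)
h = r sin θ − e = -27.081676 − 12 = -39.081676
sin φ = h / L = -39.081676 / 254 = -0.15386487
φ = arcsin(-0.15386487) = -8.850968°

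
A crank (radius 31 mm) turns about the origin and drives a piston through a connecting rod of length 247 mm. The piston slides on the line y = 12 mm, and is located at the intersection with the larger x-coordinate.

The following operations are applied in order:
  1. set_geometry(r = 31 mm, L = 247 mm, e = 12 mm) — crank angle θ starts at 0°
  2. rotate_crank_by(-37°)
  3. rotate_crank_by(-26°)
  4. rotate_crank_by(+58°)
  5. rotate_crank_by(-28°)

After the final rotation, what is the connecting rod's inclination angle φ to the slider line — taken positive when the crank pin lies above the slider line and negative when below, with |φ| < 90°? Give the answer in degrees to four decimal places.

set_geometry: r = 31 mm, L = 247 mm, e = 12 mm; θ ← 0°
rotate_crank_by(-37°): θ ← 0° -37° = -37°
rotate_crank_by(-26°): θ ← -37° -26° = -63°
rotate_crank_by(+58°): θ ← -63° +58° = -5°
rotate_crank_by(-28°): θ ← -5° -28° = -33°
crank pin P = (r cos θ, r sin θ) = (25.998788, -16.883810)
h = r sin θ − e = -16.883810 − 12 = -28.883810
sin φ = h / L = -28.883810 / 247 = -0.11693850
φ = arcsin(-0.11693850) = -6.715448°

-6.7154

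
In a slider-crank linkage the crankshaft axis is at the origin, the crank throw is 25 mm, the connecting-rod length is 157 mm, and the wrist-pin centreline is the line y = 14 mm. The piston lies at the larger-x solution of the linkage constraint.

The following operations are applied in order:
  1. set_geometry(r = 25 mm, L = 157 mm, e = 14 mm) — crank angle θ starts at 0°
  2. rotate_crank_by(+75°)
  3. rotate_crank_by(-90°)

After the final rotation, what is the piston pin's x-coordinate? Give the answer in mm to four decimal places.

179.8079

set_geometry: r = 25 mm, L = 157 mm, e = 14 mm; θ ← 0°
rotate_crank_by(+75°): θ ← 0° +75° = 75°
rotate_crank_by(-90°): θ ← 75° -90° = -15°
crank pin P = (r cos θ, r sin θ) = (24.148146, -6.470476)
h = r sin θ − e = -6.470476 − 14 = -20.470476
x = r cos θ + √(L² − h²) = 24.148146 + √(24649.0 − 419.0404) = 24.148146 + 155.659756 = 179.807902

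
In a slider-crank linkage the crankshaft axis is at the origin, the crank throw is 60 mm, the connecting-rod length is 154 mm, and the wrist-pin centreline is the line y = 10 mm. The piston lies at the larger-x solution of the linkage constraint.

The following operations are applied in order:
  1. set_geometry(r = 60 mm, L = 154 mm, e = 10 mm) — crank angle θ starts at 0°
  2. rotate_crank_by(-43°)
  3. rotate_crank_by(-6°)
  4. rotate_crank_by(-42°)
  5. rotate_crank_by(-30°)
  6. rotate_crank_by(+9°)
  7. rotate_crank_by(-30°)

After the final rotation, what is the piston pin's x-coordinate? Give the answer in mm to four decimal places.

set_geometry: r = 60 mm, L = 154 mm, e = 10 mm; θ ← 0°
rotate_crank_by(-43°): θ ← 0° -43° = -43°
rotate_crank_by(-6°): θ ← -43° -6° = -49°
rotate_crank_by(-42°): θ ← -49° -42° = -91°
rotate_crank_by(-30°): θ ← -91° -30° = -121°
rotate_crank_by(+9°): θ ← -121° +9° = -112°
rotate_crank_by(-30°): θ ← -112° -30° = -142°
crank pin P = (r cos θ, r sin θ) = (-47.280645, -36.939689)
h = r sin θ − e = -36.939689 − 10 = -46.939689
x = r cos θ + √(L² − h²) = -47.280645 + √(23716.0 − 2203.3344) = -47.280645 + 146.671966 = 99.391321

99.3913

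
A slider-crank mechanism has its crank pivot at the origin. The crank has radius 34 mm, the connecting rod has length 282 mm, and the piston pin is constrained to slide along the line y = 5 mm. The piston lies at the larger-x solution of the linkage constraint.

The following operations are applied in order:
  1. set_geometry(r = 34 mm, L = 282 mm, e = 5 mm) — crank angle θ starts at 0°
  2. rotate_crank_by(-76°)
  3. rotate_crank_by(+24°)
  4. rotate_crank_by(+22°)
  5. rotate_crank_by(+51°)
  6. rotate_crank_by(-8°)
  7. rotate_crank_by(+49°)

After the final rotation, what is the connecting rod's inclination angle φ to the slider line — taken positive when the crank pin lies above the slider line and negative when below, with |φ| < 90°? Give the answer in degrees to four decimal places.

5.0902

set_geometry: r = 34 mm, L = 282 mm, e = 5 mm; θ ← 0°
rotate_crank_by(-76°): θ ← 0° -76° = -76°
rotate_crank_by(+24°): θ ← -76° +24° = -52°
rotate_crank_by(+22°): θ ← -52° +22° = -30°
rotate_crank_by(+51°): θ ← -30° +51° = 21°
rotate_crank_by(-8°): θ ← 21° -8° = 13°
rotate_crank_by(+49°): θ ← 13° +49° = 62°
crank pin P = (r cos θ, r sin θ) = (15.962033, 30.020218)
h = r sin θ − e = 30.020218 − 5 = 25.020218
sin φ = h / L = 25.020218 / 282 = 0.08872418
φ = arcsin(0.08872418) = 5.090214°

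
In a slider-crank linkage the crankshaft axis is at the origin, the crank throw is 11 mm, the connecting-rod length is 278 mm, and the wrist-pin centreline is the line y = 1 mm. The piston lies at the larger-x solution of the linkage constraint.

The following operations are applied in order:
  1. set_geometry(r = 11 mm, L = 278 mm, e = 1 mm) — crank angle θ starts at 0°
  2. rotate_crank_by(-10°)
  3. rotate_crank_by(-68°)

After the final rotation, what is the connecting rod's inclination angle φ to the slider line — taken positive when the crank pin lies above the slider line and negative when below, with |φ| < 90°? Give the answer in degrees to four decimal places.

-2.4244

set_geometry: r = 11 mm, L = 278 mm, e = 1 mm; θ ← 0°
rotate_crank_by(-10°): θ ← 0° -10° = -10°
rotate_crank_by(-68°): θ ← -10° -68° = -78°
crank pin P = (r cos θ, r sin θ) = (2.287029, -10.759624)
h = r sin θ − e = -10.759624 − 1 = -11.759624
sin φ = h / L = -11.759624 / 278 = -0.04230080
φ = arcsin(-0.04230080) = -2.424381°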